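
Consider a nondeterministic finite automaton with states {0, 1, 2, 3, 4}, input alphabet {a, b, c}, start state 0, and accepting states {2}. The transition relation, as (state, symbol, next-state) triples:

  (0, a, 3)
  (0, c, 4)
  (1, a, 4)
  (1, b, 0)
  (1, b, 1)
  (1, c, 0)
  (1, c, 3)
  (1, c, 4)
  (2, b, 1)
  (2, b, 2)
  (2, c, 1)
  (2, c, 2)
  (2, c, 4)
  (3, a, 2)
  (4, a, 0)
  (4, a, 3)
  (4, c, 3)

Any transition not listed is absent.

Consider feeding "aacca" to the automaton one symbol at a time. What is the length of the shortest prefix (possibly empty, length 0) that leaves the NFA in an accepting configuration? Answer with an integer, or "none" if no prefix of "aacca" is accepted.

2

Start in {0}.
Read 'a': 0→{3}; now {3}.
Read 'a': 3→{2}; now {2}.
None of the earlier sets intersect F, but {2} does.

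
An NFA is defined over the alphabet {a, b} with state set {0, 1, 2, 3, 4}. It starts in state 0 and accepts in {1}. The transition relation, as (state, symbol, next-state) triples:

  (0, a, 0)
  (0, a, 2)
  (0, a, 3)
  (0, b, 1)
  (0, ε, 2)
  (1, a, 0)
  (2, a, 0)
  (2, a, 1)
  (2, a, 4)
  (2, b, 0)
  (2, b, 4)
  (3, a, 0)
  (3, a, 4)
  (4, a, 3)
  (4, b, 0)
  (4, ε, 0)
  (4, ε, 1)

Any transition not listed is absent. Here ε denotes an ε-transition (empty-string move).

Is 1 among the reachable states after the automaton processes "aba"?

Yes

Start: ε-closure({0}) = {0, 2}.
Read 'a': {0, 2} → {0, 1, 2, 3, 4}.
Read 'b': {0, 1, 2, 3, 4} → {0, 1, 2, 4}.
Read 'a': {0, 1, 2, 4} → {0, 1, 2, 3, 4}.
State 1 is in {0, 1, 2, 3, 4}.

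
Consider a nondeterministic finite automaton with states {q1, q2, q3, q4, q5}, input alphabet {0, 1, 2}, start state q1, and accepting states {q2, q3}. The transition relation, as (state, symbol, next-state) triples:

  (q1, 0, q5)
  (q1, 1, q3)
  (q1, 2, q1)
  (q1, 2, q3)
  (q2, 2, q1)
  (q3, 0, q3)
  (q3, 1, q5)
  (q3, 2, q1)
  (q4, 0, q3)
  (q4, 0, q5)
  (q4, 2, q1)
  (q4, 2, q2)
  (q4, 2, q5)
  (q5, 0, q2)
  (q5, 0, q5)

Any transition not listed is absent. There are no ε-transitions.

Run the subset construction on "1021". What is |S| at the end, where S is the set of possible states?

1

Start in {q1}.
Read '1': {q1} → {q3}.
Read '0': {q3} → {q3}.
Read '2': {q3} → {q1}.
Read '1': {q1} → {q3}.
That set has 1 state.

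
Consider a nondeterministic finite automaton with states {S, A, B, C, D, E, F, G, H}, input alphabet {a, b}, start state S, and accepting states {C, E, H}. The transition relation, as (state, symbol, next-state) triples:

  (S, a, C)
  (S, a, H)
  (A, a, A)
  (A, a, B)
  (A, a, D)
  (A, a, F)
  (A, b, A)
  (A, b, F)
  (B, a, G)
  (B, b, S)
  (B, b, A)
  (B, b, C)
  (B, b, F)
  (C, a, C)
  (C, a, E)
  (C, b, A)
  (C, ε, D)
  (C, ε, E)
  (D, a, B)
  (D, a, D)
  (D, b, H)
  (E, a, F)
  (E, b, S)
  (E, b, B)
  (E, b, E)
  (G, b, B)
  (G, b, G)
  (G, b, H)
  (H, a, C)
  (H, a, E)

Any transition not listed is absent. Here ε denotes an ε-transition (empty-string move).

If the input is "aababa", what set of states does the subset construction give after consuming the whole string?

{A, B, C, D, E, F, G, H}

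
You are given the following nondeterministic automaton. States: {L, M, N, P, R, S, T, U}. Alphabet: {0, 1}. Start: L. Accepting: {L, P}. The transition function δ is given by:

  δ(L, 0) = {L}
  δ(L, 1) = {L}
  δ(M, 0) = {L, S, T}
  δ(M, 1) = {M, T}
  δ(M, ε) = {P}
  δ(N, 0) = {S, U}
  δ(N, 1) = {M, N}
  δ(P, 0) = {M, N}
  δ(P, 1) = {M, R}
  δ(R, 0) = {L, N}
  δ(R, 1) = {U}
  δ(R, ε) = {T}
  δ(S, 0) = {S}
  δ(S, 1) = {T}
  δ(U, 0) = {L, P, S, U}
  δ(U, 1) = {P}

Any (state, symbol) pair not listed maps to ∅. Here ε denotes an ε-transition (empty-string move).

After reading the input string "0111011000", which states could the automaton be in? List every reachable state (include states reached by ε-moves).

{L}

Start in {L}.
Read '0': {L} → {L}.
Read '1': {L} → {L}.
Read '1': {L} → {L}.
Read '1': {L} → {L}.
Read '0': {L} → {L}.
Read '1': {L} → {L}.
Read '1': {L} → {L}.
Read '0': {L} → {L}.
Read '0': {L} → {L}.
Read '0': {L} → {L}.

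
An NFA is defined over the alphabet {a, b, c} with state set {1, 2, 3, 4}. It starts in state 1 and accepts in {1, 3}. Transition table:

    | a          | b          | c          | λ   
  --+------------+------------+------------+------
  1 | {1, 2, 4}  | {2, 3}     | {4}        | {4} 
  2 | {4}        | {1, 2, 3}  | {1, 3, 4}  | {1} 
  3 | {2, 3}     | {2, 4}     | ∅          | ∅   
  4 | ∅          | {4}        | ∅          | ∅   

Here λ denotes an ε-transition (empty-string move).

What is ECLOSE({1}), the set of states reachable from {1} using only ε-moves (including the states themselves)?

Begin with {1}.
ε-move 1 → 4; add 4.

{1, 4}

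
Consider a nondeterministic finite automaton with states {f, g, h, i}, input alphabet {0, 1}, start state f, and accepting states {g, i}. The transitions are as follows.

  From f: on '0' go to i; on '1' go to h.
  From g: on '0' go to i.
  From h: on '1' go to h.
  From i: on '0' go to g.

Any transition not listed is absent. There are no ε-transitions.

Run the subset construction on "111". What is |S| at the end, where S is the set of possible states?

Start in {f}.
Read '1': {f} → {h}.
Read '1': {h} → {h}.
Read '1': {h} → {h}.
That set has 1 state.

1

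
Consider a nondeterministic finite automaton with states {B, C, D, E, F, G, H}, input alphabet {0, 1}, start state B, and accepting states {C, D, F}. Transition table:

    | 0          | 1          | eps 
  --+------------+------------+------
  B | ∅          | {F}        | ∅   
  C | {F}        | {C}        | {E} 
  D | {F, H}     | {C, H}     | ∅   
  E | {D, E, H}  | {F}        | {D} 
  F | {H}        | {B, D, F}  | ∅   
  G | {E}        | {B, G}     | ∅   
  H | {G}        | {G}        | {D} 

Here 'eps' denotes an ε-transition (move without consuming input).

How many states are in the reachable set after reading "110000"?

Start in {B}.
Read '1': {B} → {F}.
Read '1': {F} → {B, D, F}.
Read '0': {B, D, F} → {D, F, H}.
Read '0': {D, F, H} → {D, F, G, H}.
Read '0': {D, F, G, H} → {D, E, F, G, H}.
Read '0': {D, E, F, G, H} → {D, E, F, G, H}.
That set has 5 states.

5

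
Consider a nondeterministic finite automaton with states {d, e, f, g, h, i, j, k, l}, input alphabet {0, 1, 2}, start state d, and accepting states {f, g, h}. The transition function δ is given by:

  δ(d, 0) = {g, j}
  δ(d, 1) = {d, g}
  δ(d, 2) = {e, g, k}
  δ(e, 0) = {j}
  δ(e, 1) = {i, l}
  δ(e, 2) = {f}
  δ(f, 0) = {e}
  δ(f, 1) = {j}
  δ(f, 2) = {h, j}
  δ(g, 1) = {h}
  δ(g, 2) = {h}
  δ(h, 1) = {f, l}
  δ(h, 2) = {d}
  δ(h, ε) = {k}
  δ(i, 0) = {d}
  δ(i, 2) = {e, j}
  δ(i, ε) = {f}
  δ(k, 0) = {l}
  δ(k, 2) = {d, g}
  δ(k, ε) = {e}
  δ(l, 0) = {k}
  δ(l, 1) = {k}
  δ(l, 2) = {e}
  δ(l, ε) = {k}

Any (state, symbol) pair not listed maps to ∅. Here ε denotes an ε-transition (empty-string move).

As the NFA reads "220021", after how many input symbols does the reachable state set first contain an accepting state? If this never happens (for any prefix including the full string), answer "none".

Start in {d}.
Read '2': d→{e, g, k}; now {e, g, k}.
None of the earlier sets intersect F, but {e, g, k} does.

1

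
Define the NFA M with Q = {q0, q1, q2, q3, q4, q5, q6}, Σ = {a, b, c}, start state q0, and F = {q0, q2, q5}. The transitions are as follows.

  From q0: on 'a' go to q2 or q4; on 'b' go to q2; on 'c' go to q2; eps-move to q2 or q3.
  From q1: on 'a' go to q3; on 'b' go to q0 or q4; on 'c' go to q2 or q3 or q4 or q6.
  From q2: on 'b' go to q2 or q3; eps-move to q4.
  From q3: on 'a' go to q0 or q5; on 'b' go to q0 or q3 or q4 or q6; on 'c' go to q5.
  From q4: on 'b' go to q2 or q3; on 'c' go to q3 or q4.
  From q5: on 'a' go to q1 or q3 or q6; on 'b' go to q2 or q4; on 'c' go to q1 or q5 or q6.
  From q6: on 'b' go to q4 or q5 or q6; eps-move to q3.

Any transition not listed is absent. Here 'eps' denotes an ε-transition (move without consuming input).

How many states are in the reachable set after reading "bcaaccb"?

Start: ε-closure({q0}) = {q0, q2, q3, q4}.
Read 'b': {q0, q2, q3, q4} → {q0, q2, q3, q4, q6}.
Read 'c': {q0, q2, q3, q4, q6} → {q2, q3, q4, q5}.
Read 'a': {q2, q3, q4, q5} → {q0, q1, q2, q3, q4, q5, q6}.
Read 'a': {q0, q1, q2, q3, q4, q5, q6} → {q0, q1, q2, q3, q4, q5, q6}.
Read 'c': {q0, q1, q2, q3, q4, q5, q6} → {q1, q2, q3, q4, q5, q6}.
Read 'c': {q1, q2, q3, q4, q5, q6} → {q1, q2, q3, q4, q5, q6}.
Read 'b': {q1, q2, q3, q4, q5, q6} → {q0, q2, q3, q4, q5, q6}.
That set has 6 states.

6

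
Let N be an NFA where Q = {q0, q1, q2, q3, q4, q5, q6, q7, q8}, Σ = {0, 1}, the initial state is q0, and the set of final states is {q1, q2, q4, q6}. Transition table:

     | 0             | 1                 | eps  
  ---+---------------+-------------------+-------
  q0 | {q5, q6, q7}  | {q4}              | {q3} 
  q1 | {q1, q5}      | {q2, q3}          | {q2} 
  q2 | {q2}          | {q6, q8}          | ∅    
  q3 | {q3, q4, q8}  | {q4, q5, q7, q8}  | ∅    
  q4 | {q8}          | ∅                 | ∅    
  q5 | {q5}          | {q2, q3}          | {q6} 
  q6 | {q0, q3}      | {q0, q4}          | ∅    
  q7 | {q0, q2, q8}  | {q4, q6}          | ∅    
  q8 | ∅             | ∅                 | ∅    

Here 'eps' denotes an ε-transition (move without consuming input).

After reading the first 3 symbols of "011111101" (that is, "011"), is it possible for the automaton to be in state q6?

Yes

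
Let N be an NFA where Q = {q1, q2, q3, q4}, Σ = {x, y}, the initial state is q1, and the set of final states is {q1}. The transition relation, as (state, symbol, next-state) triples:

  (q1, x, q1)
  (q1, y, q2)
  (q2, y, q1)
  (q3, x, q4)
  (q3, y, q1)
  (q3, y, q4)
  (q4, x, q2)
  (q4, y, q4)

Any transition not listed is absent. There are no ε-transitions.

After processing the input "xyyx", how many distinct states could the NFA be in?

1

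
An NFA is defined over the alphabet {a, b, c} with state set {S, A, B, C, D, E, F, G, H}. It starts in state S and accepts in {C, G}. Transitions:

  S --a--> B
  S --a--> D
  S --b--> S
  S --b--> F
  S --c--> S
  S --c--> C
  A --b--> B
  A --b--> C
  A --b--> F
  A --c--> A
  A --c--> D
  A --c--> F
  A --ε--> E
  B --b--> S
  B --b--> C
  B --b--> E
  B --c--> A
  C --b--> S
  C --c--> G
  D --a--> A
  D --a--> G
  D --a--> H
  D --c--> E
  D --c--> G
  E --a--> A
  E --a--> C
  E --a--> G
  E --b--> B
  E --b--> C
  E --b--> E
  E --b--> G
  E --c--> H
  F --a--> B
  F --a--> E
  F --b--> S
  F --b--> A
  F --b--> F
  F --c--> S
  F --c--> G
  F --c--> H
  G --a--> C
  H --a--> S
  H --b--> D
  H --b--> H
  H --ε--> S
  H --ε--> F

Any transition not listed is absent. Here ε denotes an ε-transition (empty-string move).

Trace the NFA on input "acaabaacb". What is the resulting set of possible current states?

{S, A, B, C, D, E, F, G, H}

Start in {S}.
Read 'a': S→{B, D}; now {B, D}.
Read 'c': B→{A}, D→{E, G}; now {A, E, G}.
Read 'a': A→∅, E→{A, C, G}, G→{C}; union {A, C, G}; ε-closure = {A, C, E, G}.
Read 'a': A→∅, C→∅, E→{A, C, G}, G→{C}; union {A, C, G}; ε-closure = {A, C, E, G}.
Read 'b': A→{B, C, F}, C→{S}, E→{B, C, E, G}, G→∅; now {S, B, C, E, F, G}.
Read 'a': S→{B, D}, B→∅, C→∅, E→{A, C, G}, F→{B, E}, G→{C}; now {A, B, C, D, E, G}.
Read 'a': A→∅, B→∅, C→∅, D→{A, G, H}, E→{A, C, G}, G→{C}; union {A, C, G, H}; ε-closure = {S, A, C, E, F, G, H}.
Read 'c': S→{S, C}, A→{A, D, F}, C→{G}, E→{H}, F→{S, G, H}, G→∅, H→∅; union {S, A, C, D, F, G, H}; ε-closure = {S, A, C, D, E, F, G, H}.
Read 'b': S→{S, F}, A→{B, C, F}, C→{S}, D→∅, E→{B, C, E, G}, F→{S, A, F}, G→∅, H→{D, H}; now {S, A, B, C, D, E, F, G, H}.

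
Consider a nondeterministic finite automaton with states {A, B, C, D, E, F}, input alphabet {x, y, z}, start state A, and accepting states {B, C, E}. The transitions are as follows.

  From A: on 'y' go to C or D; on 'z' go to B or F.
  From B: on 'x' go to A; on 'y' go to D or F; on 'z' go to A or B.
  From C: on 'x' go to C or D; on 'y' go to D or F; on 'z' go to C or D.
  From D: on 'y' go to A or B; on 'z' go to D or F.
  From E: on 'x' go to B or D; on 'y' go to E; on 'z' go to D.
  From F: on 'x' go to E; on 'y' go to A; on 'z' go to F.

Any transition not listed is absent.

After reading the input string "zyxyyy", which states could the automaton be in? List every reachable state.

Start in {A}.
Read 'z': A→{B, F}; now {B, F}.
Read 'y': B→{D, F}, F→{A}; now {A, D, F}.
Read 'x': A→∅, D→∅, F→{E}; now {E}.
Read 'y': E→{E}; now {E}.
Read 'y': E→{E}; now {E}.
Read 'y': E→{E}; now {E}.

{E}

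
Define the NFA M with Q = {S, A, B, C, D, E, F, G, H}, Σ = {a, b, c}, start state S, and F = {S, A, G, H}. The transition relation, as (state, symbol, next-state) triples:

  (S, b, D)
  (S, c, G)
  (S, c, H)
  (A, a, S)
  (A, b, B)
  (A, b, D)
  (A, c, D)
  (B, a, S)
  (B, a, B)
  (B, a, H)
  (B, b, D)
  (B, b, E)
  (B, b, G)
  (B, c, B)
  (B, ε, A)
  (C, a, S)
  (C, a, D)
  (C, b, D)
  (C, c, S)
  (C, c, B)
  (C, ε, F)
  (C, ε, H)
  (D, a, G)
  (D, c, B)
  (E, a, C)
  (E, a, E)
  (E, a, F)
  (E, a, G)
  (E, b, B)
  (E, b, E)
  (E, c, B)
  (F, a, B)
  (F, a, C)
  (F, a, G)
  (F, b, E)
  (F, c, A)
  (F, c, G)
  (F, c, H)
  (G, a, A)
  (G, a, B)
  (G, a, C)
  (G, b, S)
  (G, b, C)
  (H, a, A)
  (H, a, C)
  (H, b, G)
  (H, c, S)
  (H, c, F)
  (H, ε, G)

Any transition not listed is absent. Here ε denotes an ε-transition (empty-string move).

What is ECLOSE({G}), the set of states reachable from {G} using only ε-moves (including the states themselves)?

{G}

Begin with {G}.
No ε-moves leave this set, so the closure equals the set itself.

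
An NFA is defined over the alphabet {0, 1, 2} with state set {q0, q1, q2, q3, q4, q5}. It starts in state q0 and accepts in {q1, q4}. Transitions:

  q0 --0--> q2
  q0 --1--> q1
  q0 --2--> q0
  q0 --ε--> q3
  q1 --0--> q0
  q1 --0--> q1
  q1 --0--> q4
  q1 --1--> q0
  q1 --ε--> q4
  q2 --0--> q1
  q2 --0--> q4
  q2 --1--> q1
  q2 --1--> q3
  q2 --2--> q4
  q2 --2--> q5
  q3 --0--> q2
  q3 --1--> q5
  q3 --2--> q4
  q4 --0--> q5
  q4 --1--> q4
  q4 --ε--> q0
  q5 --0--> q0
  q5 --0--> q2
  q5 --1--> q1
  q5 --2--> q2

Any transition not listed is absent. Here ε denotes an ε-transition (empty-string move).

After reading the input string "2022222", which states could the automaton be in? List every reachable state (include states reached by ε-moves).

{q0, q2, q3, q4, q5}

Start: ε-closure({q0}) = {q0, q3}.
Read '2': q0→{q0}, q3→{q4}; union {q0, q4}; ε-closure = {q0, q3, q4}.
Read '0': q0→{q2}, q3→{q2}, q4→{q5}; now {q2, q5}.
Read '2': q2→{q4, q5}, q5→{q2}; union {q2, q4, q5}; ε-closure = {q0, q2, q3, q4, q5}.
Read '2': q0→{q0}, q2→{q4, q5}, q3→{q4}, q4→∅, q5→{q2}; union {q0, q2, q4, q5}; ε-closure = {q0, q2, q3, q4, q5}.
Read '2': q0→{q0}, q2→{q4, q5}, q3→{q4}, q4→∅, q5→{q2}; union {q0, q2, q4, q5}; ε-closure = {q0, q2, q3, q4, q5}.
Read '2': q0→{q0}, q2→{q4, q5}, q3→{q4}, q4→∅, q5→{q2}; union {q0, q2, q4, q5}; ε-closure = {q0, q2, q3, q4, q5}.
Read '2': q0→{q0}, q2→{q4, q5}, q3→{q4}, q4→∅, q5→{q2}; union {q0, q2, q4, q5}; ε-closure = {q0, q2, q3, q4, q5}.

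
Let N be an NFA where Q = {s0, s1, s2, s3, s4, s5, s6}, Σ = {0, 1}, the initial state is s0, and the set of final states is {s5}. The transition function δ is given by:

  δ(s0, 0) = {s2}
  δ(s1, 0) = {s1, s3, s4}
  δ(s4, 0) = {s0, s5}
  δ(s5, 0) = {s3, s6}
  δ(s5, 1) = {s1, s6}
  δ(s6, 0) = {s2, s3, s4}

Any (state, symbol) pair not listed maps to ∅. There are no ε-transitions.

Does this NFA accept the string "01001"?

No

Start in {s0}.
Read '0': s0→{s2}; now {s2}.
Read '1': s2→∅; now ∅.
The set is empty and remains empty for the remaining 3 symbols.
The final set ∅ contains no accepting state.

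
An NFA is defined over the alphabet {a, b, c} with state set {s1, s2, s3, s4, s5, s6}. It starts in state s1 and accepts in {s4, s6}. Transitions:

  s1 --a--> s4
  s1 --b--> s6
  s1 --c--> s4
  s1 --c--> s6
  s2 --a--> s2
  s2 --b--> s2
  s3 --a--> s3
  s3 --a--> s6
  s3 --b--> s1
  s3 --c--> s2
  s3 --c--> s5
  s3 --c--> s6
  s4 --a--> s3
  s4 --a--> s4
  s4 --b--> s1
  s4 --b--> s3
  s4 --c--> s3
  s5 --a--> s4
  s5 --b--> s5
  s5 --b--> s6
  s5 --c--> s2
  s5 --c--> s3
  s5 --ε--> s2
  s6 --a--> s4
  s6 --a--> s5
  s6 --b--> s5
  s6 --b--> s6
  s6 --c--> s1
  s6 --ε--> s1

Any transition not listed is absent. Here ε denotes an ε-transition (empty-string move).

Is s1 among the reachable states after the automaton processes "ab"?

Start in {s1}.
Read 'a': s1→{s4}; now {s4}.
Read 'b': s4→{s1, s3}; now {s1, s3}.
State s1 is in {s1, s3}.

Yes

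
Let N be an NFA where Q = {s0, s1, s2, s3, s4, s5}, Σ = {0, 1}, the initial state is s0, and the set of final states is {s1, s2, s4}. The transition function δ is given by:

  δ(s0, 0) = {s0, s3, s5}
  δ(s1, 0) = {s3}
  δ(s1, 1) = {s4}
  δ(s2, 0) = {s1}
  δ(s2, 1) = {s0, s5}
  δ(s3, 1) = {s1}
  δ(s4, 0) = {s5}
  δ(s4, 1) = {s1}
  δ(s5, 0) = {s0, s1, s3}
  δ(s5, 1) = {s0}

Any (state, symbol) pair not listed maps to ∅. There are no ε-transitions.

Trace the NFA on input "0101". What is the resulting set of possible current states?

{s0, s1}

Start in {s0}.
Read '0': s0→{s0, s3, s5}; now {s0, s3, s5}.
Read '1': s0→∅, s3→{s1}, s5→{s0}; now {s0, s1}.
Read '0': s0→{s0, s3, s5}, s1→{s3}; now {s0, s3, s5}.
Read '1': s0→∅, s3→{s1}, s5→{s0}; now {s0, s1}.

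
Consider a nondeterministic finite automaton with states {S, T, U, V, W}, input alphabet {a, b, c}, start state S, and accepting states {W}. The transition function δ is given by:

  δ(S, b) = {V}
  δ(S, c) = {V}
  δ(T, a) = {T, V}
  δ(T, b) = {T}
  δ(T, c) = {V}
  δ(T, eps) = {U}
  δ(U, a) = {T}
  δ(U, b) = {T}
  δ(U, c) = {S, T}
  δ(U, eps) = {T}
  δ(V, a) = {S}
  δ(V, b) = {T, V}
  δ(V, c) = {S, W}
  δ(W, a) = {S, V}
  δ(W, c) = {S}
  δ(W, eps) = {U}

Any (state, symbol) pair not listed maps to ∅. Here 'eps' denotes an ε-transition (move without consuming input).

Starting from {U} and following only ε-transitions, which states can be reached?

{T, U}

Begin with {U}.
ε-move U → T; add T.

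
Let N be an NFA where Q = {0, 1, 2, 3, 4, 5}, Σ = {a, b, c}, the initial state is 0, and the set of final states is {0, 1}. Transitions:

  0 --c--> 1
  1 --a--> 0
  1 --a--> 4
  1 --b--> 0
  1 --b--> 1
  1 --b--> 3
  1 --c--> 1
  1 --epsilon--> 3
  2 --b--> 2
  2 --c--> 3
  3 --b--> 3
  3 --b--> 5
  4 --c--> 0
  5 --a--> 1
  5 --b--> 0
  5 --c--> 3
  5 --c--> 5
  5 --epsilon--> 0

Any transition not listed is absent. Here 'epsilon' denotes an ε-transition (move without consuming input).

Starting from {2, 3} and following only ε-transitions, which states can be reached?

Begin with {2, 3}.
No ε-moves leave this set, so the closure equals the set itself.

{2, 3}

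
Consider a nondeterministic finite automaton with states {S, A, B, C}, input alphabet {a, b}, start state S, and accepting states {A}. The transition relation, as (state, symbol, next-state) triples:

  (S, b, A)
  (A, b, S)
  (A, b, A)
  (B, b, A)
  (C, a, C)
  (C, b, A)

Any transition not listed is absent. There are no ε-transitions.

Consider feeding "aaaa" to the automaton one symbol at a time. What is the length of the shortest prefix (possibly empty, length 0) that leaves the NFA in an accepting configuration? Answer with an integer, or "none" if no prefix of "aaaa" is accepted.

Start in {S}.
Read 'a': {S} → ∅.
The set is empty and remains empty for the remaining 3 symbols.
No reachable set along the way intersects F.

none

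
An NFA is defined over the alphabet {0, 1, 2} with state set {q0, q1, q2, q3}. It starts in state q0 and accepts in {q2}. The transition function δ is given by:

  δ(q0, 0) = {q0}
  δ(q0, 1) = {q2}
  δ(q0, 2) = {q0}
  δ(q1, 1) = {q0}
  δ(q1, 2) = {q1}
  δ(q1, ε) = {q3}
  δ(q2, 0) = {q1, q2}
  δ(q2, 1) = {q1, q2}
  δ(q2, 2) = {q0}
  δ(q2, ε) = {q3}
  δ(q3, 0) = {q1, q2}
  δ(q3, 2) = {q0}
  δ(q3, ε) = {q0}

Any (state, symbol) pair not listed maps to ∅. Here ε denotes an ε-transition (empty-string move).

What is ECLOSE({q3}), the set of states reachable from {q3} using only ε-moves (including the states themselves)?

Begin with {q3}.
ε-move q3 → q0; add q0.

{q0, q3}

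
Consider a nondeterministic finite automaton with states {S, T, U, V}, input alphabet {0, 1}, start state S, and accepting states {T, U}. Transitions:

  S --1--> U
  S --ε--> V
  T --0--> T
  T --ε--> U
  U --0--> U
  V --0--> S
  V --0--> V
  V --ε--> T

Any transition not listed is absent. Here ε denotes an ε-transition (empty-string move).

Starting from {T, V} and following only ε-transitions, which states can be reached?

{T, U, V}

Begin with {T, V}.
ε-move T → U; add U.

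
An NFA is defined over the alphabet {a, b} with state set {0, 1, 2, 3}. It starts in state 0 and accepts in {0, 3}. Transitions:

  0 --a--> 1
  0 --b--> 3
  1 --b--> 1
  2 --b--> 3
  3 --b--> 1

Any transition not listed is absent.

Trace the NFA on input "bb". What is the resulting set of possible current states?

Start in {0}.
Read 'b': {0} → {3}.
Read 'b': {3} → {1}.

{1}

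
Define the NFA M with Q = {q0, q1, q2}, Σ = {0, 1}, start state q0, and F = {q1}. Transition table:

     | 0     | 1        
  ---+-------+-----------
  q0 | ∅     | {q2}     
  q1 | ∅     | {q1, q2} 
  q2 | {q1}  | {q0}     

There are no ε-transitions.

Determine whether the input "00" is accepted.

No

Start in {q0}.
Read '0': q0→∅; now ∅.
The set is empty and remains empty for the remaining 1 symbol.
The final set ∅ contains no accepting state.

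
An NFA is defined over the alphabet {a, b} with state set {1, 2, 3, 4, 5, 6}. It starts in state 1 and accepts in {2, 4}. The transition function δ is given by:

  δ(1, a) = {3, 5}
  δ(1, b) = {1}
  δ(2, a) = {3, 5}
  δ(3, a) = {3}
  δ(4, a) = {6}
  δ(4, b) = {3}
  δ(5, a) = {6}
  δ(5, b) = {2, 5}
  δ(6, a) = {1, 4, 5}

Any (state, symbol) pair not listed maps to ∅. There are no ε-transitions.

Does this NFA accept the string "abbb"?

Yes

Start in {1}.
Read 'a': {1} → {3, 5}.
Read 'b': {3, 5} → {2, 5}.
Read 'b': {2, 5} → {2, 5}.
Read 'b': {2, 5} → {2, 5}.
The final set {2, 5} contains the accepting state 2.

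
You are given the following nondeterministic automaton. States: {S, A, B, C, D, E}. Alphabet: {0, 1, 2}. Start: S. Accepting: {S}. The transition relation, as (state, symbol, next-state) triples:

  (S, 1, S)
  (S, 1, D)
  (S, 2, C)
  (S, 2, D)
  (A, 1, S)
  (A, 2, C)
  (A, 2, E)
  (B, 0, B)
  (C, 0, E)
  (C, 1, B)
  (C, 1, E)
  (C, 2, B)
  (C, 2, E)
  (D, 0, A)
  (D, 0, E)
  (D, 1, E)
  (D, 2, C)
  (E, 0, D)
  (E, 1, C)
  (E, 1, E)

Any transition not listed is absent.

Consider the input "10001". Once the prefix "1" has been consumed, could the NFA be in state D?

Yes

Start in {S}.
Read '1': {S} → {S, D}.
State D is in {S, D}.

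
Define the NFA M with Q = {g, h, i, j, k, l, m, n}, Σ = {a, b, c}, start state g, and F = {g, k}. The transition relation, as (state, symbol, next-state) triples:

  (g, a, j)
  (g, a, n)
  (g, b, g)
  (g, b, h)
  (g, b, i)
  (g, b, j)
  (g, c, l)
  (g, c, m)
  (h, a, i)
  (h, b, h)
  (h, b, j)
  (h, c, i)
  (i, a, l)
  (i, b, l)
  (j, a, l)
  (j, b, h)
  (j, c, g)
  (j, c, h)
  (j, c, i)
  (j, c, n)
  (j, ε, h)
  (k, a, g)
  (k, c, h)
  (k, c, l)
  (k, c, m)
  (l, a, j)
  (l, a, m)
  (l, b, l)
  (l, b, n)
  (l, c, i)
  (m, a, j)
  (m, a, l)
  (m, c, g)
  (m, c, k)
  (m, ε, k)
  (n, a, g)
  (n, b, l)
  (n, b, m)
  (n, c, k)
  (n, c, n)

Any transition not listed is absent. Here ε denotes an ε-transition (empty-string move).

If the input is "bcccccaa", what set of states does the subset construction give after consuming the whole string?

{g, h, i, j, k, l, m, n}

Start in {g}.
Read 'b': {g} → {g, h, i, j}.
Read 'c': {g, h, i, j} → {g, h, i, k, l, m, n}.
Read 'c': {g, h, i, k, l, m, n} → {g, h, i, k, l, m, n}.
Read 'c': {g, h, i, k, l, m, n} → {g, h, i, k, l, m, n}.
Read 'c': {g, h, i, k, l, m, n} → {g, h, i, k, l, m, n}.
Read 'c': {g, h, i, k, l, m, n} → {g, h, i, k, l, m, n}.
Read 'a': {g, h, i, k, l, m, n} → {g, h, i, j, k, l, m, n}.
Read 'a': {g, h, i, j, k, l, m, n} → {g, h, i, j, k, l, m, n}.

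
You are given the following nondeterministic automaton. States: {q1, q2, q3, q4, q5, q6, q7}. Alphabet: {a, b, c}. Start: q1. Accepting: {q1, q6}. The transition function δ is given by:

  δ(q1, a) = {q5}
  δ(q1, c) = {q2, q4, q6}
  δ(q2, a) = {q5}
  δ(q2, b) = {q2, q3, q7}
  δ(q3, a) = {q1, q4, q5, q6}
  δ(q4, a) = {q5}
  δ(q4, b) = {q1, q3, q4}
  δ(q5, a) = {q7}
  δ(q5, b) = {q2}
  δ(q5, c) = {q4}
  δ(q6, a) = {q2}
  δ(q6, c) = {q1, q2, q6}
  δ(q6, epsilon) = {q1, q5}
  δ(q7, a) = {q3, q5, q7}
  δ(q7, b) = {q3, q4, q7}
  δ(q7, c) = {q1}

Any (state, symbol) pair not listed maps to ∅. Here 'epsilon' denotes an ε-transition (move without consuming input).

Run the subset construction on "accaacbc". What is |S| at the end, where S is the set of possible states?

0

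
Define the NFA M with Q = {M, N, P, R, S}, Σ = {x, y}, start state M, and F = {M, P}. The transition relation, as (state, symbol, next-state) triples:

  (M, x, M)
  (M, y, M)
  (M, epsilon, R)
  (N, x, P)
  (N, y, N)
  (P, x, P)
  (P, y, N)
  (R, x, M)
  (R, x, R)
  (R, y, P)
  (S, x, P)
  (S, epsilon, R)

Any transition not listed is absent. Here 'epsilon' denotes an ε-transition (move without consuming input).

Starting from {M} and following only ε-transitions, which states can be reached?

Begin with {M}.
ε-move M → R; add R.

{M, R}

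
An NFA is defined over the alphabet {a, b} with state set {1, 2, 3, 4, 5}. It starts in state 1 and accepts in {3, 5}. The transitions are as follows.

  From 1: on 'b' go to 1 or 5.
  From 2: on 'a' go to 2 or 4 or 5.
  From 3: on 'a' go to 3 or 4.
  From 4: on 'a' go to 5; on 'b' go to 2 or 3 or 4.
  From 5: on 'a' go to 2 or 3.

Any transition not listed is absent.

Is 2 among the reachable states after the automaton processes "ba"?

Yes

Start in {1}.
Read 'b': {1} → {1, 5}.
Read 'a': {1, 5} → {2, 3}.
State 2 is in {2, 3}.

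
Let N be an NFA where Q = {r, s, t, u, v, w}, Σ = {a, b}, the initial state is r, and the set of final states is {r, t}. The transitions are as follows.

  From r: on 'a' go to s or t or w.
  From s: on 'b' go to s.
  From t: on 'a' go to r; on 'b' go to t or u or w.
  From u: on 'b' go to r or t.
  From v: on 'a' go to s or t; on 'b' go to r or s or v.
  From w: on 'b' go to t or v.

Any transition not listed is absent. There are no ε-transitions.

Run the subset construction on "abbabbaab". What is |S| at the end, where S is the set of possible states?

5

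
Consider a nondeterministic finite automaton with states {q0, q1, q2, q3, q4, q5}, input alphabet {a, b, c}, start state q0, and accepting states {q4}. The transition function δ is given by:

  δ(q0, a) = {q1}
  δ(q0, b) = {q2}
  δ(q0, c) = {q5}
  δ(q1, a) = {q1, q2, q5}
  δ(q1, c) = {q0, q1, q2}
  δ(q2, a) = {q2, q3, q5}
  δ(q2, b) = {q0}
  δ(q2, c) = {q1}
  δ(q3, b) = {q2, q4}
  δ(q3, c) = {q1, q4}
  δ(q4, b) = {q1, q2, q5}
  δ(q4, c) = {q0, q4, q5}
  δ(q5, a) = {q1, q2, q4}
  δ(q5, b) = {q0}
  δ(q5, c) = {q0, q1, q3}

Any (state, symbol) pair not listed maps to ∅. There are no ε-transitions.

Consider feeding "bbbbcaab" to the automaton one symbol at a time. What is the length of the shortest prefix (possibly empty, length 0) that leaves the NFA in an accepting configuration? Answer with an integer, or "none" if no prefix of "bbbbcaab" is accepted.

Start in {q0}.
Read 'b': {q0} → {q2}.
Read 'b': {q2} → {q0}.
Read 'b': {q0} → {q2}.
Read 'b': {q2} → {q0}.
Read 'c': {q0} → {q5}.
Read 'a': {q5} → {q1, q2, q4}.
None of the earlier sets intersect F, but {q1, q2, q4} does.

6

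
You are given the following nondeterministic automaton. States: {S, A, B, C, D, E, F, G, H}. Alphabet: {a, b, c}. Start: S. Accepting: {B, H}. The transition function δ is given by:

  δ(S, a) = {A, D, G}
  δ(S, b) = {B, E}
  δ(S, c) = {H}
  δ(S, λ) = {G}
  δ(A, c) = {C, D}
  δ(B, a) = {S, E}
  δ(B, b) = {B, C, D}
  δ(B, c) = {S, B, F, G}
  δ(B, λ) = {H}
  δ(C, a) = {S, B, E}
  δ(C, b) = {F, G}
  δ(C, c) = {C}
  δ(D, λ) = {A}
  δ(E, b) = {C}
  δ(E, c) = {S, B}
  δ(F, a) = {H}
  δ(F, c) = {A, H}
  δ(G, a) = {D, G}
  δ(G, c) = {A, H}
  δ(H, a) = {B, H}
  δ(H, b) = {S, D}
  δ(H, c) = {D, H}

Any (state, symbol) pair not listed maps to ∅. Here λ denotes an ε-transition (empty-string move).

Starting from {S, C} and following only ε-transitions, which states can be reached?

Begin with {S, C}.
ε-move S → G; add G.

{S, C, G}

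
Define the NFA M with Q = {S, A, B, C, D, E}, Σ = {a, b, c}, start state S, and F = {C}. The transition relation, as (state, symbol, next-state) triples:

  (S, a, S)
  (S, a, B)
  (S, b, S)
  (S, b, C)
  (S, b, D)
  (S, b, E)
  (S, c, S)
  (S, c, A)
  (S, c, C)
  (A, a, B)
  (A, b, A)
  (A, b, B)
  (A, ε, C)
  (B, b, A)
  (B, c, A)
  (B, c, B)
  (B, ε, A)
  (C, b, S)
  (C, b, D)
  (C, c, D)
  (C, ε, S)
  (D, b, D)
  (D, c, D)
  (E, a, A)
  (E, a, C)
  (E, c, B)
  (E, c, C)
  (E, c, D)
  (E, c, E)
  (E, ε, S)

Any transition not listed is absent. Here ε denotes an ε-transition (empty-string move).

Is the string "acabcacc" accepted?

Yes

Start in {S}.
Read 'a': S→{S, B}; union {S, B}; ε-closure = {S, A, B, C}.
Read 'c': S→{S, A, C}, A→∅, B→{A, B}, C→{D}; now {S, A, B, C, D}.
Read 'a': S→{S, B}, A→{B}, B→∅, C→∅, D→∅; union {S, B}; ε-closure = {S, A, B, C}.
Read 'b': S→{S, C, D, E}, A→{A, B}, B→{A}, C→{S, D}; now {S, A, B, C, D, E}.
Read 'c': S→{S, A, C}, A→∅, B→{A, B}, C→{D}, D→{D}, E→{B, C, D, E}; now {S, A, B, C, D, E}.
Read 'a': S→{S, B}, A→{B}, B→∅, C→∅, D→∅, E→{A, C}; now {S, A, B, C}.
Read 'c': S→{S, A, C}, A→∅, B→{A, B}, C→{D}; now {S, A, B, C, D}.
Read 'c': S→{S, A, C}, A→∅, B→{A, B}, C→{D}, D→{D}; now {S, A, B, C, D}.
The final set {S, A, B, C, D} contains the accepting state C.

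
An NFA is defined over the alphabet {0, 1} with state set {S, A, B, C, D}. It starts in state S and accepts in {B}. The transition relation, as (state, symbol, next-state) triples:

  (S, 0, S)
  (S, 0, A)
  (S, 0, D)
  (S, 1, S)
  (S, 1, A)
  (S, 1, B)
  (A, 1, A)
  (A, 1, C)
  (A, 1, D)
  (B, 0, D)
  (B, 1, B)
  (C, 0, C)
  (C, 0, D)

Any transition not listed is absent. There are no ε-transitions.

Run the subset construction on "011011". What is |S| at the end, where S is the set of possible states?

5

Start in {S}.
Read '0': {S} → {S, A, D}.
Read '1': {S, A, D} → {S, A, B, C, D}.
Read '1': {S, A, B, C, D} → {S, A, B, C, D}.
Read '0': {S, A, B, C, D} → {S, A, C, D}.
Read '1': {S, A, C, D} → {S, A, B, C, D}.
Read '1': {S, A, B, C, D} → {S, A, B, C, D}.
That set has 5 states.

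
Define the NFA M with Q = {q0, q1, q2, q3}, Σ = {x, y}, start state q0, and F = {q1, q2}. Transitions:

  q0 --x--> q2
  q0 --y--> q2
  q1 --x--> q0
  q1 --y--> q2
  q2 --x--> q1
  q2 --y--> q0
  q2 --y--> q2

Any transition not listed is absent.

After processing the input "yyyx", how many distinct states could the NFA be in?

2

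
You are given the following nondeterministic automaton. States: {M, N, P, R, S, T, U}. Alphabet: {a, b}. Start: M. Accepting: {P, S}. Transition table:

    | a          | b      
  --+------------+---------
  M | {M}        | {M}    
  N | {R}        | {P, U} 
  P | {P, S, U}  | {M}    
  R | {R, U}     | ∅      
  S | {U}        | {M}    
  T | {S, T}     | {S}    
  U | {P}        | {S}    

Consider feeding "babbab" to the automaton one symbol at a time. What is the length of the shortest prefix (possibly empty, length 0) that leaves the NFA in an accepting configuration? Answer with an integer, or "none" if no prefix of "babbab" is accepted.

none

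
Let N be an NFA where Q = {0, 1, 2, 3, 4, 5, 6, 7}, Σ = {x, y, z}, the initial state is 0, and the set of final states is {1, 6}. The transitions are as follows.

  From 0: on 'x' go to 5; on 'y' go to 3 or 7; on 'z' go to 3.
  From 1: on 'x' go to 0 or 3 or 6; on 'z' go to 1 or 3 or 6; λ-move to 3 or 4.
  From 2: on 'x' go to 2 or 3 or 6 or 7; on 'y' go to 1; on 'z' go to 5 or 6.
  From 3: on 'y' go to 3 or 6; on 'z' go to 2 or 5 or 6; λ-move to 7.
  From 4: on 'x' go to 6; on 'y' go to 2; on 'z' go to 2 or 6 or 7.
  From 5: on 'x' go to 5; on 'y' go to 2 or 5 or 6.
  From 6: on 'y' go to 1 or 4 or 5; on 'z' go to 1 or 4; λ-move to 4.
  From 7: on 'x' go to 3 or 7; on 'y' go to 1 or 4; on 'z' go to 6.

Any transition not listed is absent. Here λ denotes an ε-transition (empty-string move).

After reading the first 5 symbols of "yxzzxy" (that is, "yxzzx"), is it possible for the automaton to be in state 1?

Start in {0}.
Read 'y': 0→{3, 7}; now {3, 7}.
Read 'x': 3→∅, 7→{3, 7}; now {3, 7}.
Read 'z': 3→{2, 5, 6}, 7→{6}; union {2, 5, 6}; ε-closure = {2, 4, 5, 6}.
Read 'z': 2→{5, 6}, 4→{2, 6, 7}, 5→∅, 6→{1, 4}; union {1, 2, 4, 5, 6, 7}; ε-closure = {1, 2, 3, 4, 5, 6, 7}.
Read 'x': 1→{0, 3, 6}, 2→{2, 3, 6, 7}, 3→∅, 4→{6}, 5→{5}, 6→∅, 7→{3, 7}; union {0, 2, 3, 5, 6, 7}; ε-closure = {0, 2, 3, 4, 5, 6, 7}.
State 1 is not in {0, 2, 3, 4, 5, 6, 7}.

No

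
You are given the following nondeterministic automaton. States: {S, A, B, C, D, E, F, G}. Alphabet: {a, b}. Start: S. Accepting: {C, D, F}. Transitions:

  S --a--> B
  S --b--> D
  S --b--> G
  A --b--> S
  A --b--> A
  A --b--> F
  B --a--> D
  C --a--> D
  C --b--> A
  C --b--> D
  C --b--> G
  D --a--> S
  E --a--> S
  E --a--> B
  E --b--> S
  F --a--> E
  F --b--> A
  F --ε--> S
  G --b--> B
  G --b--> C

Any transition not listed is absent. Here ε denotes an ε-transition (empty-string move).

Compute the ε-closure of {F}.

{S, F}

Begin with {F}.
ε-move F → S; add S.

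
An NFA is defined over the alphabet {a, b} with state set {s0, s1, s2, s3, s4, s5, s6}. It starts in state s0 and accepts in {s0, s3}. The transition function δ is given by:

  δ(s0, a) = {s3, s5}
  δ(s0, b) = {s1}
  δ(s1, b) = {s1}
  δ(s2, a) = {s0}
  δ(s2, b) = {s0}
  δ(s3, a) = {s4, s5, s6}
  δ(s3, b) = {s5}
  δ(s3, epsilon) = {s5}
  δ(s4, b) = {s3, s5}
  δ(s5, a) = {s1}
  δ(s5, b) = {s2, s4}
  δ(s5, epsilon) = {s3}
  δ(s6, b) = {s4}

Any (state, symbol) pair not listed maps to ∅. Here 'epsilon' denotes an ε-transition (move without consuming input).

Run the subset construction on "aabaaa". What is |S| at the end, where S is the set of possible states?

Start in {s0}.
Read 'a': {s0} → {s3, s5}.
Read 'a': {s3, s5} → {s1, s3, s4, s5, s6}.
Read 'b': {s1, s3, s4, s5, s6} → {s1, s2, s3, s4, s5}.
Read 'a': {s1, s2, s3, s4, s5} → {s0, s1, s3, s4, s5, s6}.
Read 'a': {s0, s1, s3, s4, s5, s6} → {s1, s3, s4, s5, s6}.
Read 'a': {s1, s3, s4, s5, s6} → {s1, s3, s4, s5, s6}.
That set has 5 states.

5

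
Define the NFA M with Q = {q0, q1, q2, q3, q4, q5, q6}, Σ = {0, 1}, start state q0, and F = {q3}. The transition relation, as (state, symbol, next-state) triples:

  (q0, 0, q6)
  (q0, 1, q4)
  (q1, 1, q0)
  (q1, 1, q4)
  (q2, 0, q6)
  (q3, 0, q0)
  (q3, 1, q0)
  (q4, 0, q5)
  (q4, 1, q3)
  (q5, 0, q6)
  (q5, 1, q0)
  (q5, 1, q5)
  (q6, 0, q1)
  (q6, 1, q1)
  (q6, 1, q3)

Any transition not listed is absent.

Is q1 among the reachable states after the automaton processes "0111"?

No

Start in {q0}.
Read '0': {q0} → {q6}.
Read '1': {q6} → {q1, q3}.
Read '1': {q1, q3} → {q0, q4}.
Read '1': {q0, q4} → {q3, q4}.
State q1 is not in {q3, q4}.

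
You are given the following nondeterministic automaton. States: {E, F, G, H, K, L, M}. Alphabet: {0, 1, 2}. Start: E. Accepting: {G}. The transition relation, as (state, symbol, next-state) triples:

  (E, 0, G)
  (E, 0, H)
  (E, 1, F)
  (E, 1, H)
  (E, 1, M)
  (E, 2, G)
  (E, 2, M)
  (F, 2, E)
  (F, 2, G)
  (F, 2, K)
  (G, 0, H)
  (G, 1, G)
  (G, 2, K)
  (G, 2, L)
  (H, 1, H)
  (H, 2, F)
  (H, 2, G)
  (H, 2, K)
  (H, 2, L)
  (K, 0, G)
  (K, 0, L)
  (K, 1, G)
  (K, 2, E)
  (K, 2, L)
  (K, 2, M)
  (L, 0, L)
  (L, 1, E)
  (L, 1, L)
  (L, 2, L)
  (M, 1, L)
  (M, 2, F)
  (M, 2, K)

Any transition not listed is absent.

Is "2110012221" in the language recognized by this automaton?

Yes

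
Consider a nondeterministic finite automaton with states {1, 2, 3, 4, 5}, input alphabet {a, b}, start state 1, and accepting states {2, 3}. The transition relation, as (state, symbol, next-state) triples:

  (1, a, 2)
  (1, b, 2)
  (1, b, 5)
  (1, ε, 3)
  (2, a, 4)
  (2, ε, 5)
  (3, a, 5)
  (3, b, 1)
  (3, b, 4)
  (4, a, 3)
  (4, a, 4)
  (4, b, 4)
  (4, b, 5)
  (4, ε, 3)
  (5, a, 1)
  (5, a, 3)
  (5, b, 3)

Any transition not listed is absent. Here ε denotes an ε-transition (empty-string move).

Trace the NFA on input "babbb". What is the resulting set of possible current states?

{1, 2, 3, 4, 5}

Start: ε-closure({1}) = {1, 3}.
Read 'b': {1, 3} → {1, 2, 3, 4, 5}.
Read 'a': {1, 2, 3, 4, 5} → {1, 2, 3, 4, 5}.
Read 'b': {1, 2, 3, 4, 5} → {1, 2, 3, 4, 5}.
Read 'b': {1, 2, 3, 4, 5} → {1, 2, 3, 4, 5}.
Read 'b': {1, 2, 3, 4, 5} → {1, 2, 3, 4, 5}.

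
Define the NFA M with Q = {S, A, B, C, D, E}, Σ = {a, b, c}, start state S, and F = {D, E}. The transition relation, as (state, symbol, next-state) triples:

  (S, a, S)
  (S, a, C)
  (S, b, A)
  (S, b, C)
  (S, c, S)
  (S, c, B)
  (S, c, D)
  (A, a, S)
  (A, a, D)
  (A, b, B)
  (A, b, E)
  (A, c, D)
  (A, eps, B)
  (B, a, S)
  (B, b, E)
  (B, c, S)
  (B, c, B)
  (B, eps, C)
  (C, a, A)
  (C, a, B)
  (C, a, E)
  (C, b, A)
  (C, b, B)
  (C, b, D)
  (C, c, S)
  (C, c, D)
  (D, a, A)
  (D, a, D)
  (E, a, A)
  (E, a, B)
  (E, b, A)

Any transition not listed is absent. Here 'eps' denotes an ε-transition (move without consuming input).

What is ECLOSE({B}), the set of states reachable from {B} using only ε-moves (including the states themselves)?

Begin with {B}.
ε-move B → C; add C.

{B, C}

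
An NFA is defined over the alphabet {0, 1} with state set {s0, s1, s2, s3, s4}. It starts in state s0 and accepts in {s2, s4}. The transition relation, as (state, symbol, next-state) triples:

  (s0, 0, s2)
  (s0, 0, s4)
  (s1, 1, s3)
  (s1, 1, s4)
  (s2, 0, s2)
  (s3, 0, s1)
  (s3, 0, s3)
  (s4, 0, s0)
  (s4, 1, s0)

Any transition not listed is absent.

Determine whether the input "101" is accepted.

No

Start in {s0}.
Read '1': s0→∅; now ∅.
The set is empty and remains empty for the remaining 2 symbols.
The final set ∅ contains no accepting state.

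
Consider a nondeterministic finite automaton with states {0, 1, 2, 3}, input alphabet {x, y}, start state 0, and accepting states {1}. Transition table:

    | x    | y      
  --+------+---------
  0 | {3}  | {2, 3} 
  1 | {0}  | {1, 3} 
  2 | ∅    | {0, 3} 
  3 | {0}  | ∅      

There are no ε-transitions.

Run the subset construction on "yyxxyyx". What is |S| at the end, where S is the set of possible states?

2

Start in {0}.
Read 'y': 0→{2, 3}; now {2, 3}.
Read 'y': 2→{0, 3}, 3→∅; now {0, 3}.
Read 'x': 0→{3}, 3→{0}; now {0, 3}.
Read 'x': 0→{3}, 3→{0}; now {0, 3}.
Read 'y': 0→{2, 3}, 3→∅; now {2, 3}.
Read 'y': 2→{0, 3}, 3→∅; now {0, 3}.
Read 'x': 0→{3}, 3→{0}; now {0, 3}.
That set has 2 states.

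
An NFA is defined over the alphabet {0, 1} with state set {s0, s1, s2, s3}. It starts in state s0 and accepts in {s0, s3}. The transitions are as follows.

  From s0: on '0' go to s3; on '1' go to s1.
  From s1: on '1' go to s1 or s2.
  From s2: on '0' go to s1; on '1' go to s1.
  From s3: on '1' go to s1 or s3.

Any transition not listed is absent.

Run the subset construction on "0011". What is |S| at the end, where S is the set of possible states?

0

Start in {s0}.
Read '0': {s0} → {s3}.
Read '0': {s3} → ∅.
The set is empty and remains empty for the remaining 2 symbols.
That set has 0 states.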